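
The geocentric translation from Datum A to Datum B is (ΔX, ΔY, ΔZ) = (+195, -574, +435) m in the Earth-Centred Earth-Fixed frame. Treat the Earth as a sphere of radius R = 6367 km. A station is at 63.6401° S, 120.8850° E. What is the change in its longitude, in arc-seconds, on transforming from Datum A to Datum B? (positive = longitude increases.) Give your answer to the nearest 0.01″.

sin φ = -0.896023, cos φ = 0.444008, sin λ = 0.858199, cos λ = -0.513317.
East component: ΔE = −sin λ·ΔX + cos λ·ΔY = −(0.858199)(195) + (-0.513317)(-574) = 127.29 m.
1° of latitude spans πR/180 = 111125 m; at latitude φ, 1° of longitude spans that × cos φ = 49340.5 m, so Δλ = 127.29 / 49340.5 × 3600 = 9.288″.

Δλ = 9.29″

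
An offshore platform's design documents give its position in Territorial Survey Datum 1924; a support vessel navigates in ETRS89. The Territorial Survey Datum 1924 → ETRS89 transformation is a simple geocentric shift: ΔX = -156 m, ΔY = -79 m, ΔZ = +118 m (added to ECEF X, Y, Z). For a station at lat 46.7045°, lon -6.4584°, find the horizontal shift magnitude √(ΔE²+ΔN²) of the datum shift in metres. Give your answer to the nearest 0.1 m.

210.5 m

At φ = 46.7045°, λ = -6.4584°: sin φ = 0.727827, cos φ = 0.685761, sin λ = -0.112482, cos λ = 0.993654.
ΔE = −sin λ·ΔX + cos λ·ΔY = −(-0.112482)·(-156) + (0.993654)·(-79) = -96.05 m.
ΔN = −sin φ cos λ·ΔX − sin φ sin λ·ΔY + cos φ·ΔZ = −(0.727827)(0.993654)(-156) − (0.727827)(-0.112482)(-79) + (0.685761)(118) = 187.27 m.
Horizontal magnitude = √(ΔE² + ΔN²) = √((-96.05)² + 187.27²) = 210.47 m.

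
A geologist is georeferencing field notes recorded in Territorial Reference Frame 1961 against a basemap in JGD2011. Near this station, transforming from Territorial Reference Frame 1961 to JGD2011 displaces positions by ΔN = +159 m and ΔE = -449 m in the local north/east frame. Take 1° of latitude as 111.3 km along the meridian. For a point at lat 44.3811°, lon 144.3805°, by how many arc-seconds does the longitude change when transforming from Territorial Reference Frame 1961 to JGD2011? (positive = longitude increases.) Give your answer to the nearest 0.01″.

At latitude 44.3811°, cos φ = 0.714703.
1° of longitude at this latitude = 111.3 × cos φ = 79.55 km, so Δλ = -449.0 / 79546.5 = -0.0056445° = -20.320″.

Δλ = -20.32″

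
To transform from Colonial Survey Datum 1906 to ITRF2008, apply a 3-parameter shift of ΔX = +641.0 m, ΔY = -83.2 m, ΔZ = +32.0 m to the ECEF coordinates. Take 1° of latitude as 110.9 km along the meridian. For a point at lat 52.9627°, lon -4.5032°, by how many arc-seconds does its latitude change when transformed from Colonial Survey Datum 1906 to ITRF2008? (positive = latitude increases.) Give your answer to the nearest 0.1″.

Δφ = -16.1″

sin φ = 0.798244, cos φ = 0.602335, sin λ = -0.078515, cos λ = 0.996913.
North component: ΔN = −sin φ cos λ·ΔX − sin φ sin λ·ΔY + cos φ·ΔZ = −(0.798244)(0.996913)(641.0) − (0.798244)(-0.078515)(-83.2) + (0.602335)(32.0) = -496.03 m.
1° of latitude spans 110900 m, so Δφ = -496.03 / 110900 × 3600 = -16.102″.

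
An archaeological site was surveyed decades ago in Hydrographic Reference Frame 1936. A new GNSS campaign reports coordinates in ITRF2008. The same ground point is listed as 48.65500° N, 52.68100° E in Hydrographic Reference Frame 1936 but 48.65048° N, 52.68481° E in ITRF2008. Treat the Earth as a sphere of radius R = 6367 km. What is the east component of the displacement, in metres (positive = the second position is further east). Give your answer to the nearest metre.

Δφ = 48.65048° − 48.65500° = -0.00452°; Δλ = 52.68481° − 52.68100° = +0.00381°.
1° along a meridian = πR/180 = 111125 m.
ΔN = Δφ × 111125 = -502.3 m; ΔE = Δλ × 111125 × cos(48.65500°) = +0.00381 × 111125 × 0.660592 = 279.7 m.

ΔE = 280 m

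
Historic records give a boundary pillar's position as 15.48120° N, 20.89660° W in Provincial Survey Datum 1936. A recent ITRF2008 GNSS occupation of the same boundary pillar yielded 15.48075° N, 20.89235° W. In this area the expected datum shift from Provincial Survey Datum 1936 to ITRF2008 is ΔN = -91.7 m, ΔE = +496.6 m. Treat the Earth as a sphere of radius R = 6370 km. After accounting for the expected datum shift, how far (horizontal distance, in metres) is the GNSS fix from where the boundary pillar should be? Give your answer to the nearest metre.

Observed coordinate differences: Δφ = -0.00045°, Δλ = +0.00425°.
Converting to metres (1° lat = 111177 m, cos φ = 0.963718): observed ΔN = -50.0 m, observed ΔE = 455.4 m.
Subtracting the expected shift leaves a residual of -50.0 − (-91.7) = 41.7 m north and 455.4 − (496.6) = -41.2 m east.
Residual distance = √(41.7² + (-41.2)²) = 58.6 m.

59 m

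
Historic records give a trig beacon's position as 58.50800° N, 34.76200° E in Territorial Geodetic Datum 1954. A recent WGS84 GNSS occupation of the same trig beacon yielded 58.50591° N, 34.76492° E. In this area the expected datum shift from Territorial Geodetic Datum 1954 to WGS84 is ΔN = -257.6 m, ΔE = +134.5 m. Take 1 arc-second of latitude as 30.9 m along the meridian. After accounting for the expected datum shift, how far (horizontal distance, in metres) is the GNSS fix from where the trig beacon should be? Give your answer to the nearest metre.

43 m

Observed coordinate differences: Δφ = -0.00209°, Δλ = +0.00292°.
Converting to metres (1° lat = 111240 m, cos φ = 0.522380): observed ΔN = -232.5 m, observed ΔE = 169.7 m.
Subtracting the expected shift leaves a residual of -232.5 − (-257.6) = 25.1 m north and 169.7 − (134.5) = 35.2 m east.
Residual distance = √(25.1² + 35.2²) = 43.2 m.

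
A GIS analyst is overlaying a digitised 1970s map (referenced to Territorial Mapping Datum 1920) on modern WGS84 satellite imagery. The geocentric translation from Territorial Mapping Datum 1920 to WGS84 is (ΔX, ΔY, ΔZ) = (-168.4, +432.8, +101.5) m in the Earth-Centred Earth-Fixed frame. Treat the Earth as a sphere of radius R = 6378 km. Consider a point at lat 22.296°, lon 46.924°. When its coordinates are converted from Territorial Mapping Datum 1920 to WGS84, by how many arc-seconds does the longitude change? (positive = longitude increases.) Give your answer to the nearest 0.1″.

Δλ = 14.6″

sin φ = 0.379392, cos φ = 0.925236, sin λ = 0.730448, cos λ = 0.682968.
East component: ΔE = −sin λ·ΔX + cos λ·ΔY = −(0.730448)(-168.4) + (0.682968)(432.8) = 418.60 m.
1° of latitude spans πR/180 = 111317 m; at latitude φ, 1° of longitude spans that × cos φ = 102994.6 m, so Δλ = 418.60 / 102994.6 × 3600 = 14.631″.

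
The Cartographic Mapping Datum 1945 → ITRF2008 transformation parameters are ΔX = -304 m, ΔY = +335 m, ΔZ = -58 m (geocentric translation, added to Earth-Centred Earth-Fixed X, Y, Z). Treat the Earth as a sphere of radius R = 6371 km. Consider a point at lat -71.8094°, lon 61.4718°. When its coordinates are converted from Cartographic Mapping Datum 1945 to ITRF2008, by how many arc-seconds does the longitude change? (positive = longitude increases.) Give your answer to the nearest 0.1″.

sin φ = -0.950023, cos φ = 0.312179, sin λ = 0.878582, cos λ = 0.477591.
East component: ΔE = −sin λ·ΔX + cos λ·ΔY = −(0.878582)(-304) + (0.477591)(335) = 427.08 m.
1° of latitude spans πR/180 = 111195 m; at latitude φ, 1° of longitude spans that × cos φ = 34712.7 m, so Δλ = 427.08 / 34712.7 × 3600 = 44.292″.

Δλ = 44.3″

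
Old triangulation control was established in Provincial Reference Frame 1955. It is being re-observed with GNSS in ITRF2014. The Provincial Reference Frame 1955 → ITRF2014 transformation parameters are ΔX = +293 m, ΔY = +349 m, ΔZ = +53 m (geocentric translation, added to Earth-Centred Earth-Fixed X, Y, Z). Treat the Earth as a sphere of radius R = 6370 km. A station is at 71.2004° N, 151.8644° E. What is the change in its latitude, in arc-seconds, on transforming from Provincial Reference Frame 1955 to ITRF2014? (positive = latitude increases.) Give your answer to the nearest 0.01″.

sin φ = 0.946652, cos φ = 0.322259, sin λ = 0.471560, cos λ = -0.881834.
North component: ΔN = −sin φ cos λ·ΔX − sin φ sin λ·ΔY + cos φ·ΔZ = −(0.946652)(-0.881834)(293) − (0.946652)(0.471560)(349) + (0.322259)(53) = 105.88 m.
1° of latitude spans πR/180 = 111177 m, so Δφ = 105.88 / 111177 × 3600 = 3.428″.

Δφ = 3.43″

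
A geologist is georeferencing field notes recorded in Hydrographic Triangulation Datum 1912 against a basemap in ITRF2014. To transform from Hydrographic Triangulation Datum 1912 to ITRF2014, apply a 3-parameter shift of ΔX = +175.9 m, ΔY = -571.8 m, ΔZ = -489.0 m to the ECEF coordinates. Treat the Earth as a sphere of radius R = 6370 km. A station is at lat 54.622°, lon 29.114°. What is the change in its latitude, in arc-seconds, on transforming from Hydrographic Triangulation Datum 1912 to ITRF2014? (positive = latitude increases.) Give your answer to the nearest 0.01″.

Δφ = -5.88″

sin φ = 0.815350, cos φ = 0.578968, sin λ = 0.486549, cos λ = 0.873653.
North component: ΔN = −sin φ cos λ·ΔX − sin φ sin λ·ΔY + cos φ·ΔZ = −(0.815350)(0.873653)(175.9) − (0.815350)(0.486549)(-571.8) + (0.578968)(-489.0) = -181.58 m.
1° of latitude spans πR/180 = 111177 m, so Δφ = -181.58 / 111177 × 3600 = -5.880″.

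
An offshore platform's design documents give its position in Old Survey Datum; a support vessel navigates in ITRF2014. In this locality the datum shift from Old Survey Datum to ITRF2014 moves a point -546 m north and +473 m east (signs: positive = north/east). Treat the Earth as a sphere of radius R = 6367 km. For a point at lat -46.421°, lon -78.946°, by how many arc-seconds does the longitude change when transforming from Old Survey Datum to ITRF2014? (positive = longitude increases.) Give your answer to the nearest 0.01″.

Δλ = 22.23″

At latitude -46.421°, cos φ = 0.689354.
One radian of longitude at latitude φ spans R cos φ, so Δλ = ΔE / (R cos φ) = 473.0 / (6367000 × 0.689354) = 1.0777e-04 rad = 22.228″.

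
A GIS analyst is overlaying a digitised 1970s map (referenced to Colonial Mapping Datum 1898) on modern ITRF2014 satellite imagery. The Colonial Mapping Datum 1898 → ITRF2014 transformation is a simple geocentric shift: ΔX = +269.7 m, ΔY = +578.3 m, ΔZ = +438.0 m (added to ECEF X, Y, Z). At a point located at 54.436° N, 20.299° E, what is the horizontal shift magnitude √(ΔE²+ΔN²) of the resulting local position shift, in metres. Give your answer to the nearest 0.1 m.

463.1 m

At φ = 54.436°, λ = 20.299°: sin φ = 0.813466, cos φ = 0.581612, sin λ = 0.346919, cos λ = 0.937895.
ΔE = −sin λ·ΔX + cos λ·ΔY = −(0.346919)·(269.7) + (0.937895)·(578.3) = 448.82 m.
ΔN = −sin φ cos λ·ΔX − sin φ sin λ·ΔY + cos φ·ΔZ = −(0.813466)(0.937895)(269.7) − (0.813466)(0.346919)(578.3) + (0.581612)(438.0) = -114.22 m.
Horizontal magnitude = √(ΔE² + ΔN²) = √(448.82² + (-114.22)²) = 463.13 m.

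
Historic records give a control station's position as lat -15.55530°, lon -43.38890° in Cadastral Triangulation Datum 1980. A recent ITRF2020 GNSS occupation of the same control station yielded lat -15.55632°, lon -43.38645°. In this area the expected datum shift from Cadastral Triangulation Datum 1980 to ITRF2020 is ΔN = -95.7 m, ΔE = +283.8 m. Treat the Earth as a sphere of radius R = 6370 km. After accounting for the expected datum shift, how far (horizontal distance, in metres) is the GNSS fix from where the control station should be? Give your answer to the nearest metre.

Observed coordinate differences: Δφ = -0.00102°, Δλ = +0.00245°.
Converting to metres (1° lat = 111177 m, cos φ = 0.963372): observed ΔN = -113.4 m, observed ΔE = 262.4 m.
Subtracting the expected shift leaves a residual of -113.4 − (-95.7) = -17.7 m north and 262.4 − (283.8) = -21.4 m east.
Residual distance = √((-17.7)² + (-21.4)²) = 27.8 m.

28 m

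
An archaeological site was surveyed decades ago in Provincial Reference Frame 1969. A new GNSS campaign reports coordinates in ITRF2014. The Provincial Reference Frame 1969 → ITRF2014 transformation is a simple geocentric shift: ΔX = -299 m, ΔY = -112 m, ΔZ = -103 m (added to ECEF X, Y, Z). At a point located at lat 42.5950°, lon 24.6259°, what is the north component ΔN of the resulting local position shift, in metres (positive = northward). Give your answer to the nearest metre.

The local north axis is (−sin φ cos λ, −sin φ sin λ, cos φ), giving ΔN = 183.961 + 31.586 − 75.824 = 139.72 m.

ΔN = 140 m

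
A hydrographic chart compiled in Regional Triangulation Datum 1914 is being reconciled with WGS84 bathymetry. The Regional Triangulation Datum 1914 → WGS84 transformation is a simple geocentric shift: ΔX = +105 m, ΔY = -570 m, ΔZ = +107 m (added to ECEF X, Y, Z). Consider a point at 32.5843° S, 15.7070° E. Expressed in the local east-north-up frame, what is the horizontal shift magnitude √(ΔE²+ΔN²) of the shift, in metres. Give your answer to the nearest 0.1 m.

580.4 m

At φ = -32.5843°, λ = 15.7070°: sin φ = -0.538540, cos φ = 0.842600, sin λ = 0.270718, cos λ = 0.962659.
ΔE = −sin λ·ΔX + cos λ·ΔY = −(0.270718)·(105) + (0.962659)·(-570) = -577.14 m.
ΔN = −sin φ cos λ·ΔX − sin φ sin λ·ΔY + cos φ·ΔZ = −(-0.538540)(0.962659)(105) − (-0.538540)(0.270718)(-570) + (0.842600)(107) = 61.49 m.
Horizontal magnitude = √(ΔE² + ΔN²) = √((-577.14)² + 61.49²) = 580.41 m.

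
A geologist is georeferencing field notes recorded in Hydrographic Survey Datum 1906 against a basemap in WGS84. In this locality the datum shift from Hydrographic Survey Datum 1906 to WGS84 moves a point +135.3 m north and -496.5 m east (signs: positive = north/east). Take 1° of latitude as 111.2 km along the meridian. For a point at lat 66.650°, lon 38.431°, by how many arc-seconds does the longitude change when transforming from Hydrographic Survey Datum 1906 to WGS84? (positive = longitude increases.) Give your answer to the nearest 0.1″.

Δλ = -40.6″

At latitude 66.650°, cos φ = 0.396347.
1° of longitude at this latitude = 111.2 × cos φ = 44.07 km, so Δλ = -496.5 / 44073.8 = -0.0112652° = -40.555″.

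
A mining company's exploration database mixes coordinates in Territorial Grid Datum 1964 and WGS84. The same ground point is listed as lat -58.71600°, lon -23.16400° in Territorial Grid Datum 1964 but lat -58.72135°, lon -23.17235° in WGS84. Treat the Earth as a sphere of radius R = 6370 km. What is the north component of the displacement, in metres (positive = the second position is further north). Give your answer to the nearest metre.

Δφ = -58.72135° − -58.71600° = -0.00535°; Δλ = -23.17235° − -23.16400° = -0.00835°.
1° along a meridian = πR/180 = 111177 m.
ΔN = Δφ × 111177 = -594.8 m; ΔE = Δλ × 111177 × cos(-58.71600°) = -0.00835 × 111177 × 0.519280 = -482.1 m.

ΔN = -595 m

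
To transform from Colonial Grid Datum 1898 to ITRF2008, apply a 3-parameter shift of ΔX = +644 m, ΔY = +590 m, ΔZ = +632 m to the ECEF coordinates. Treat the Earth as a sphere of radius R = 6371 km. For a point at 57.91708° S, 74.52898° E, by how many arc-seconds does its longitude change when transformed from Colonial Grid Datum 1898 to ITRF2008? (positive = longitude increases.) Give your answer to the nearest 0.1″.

Δλ = -28.2″

sin φ = -0.847280, cos φ = 0.531146, sin λ = 0.963765, cos λ = 0.266751.
East component: ΔE = −sin λ·ΔX + cos λ·ΔY = −(0.963765)(644) + (0.266751)(590) = -463.28 m.
1° of latitude spans πR/180 = 111195 m; at latitude φ, 1° of longitude spans that × cos φ = 59060.7 m, so Δλ = -463.28 / 59060.7 × 3600 = -28.239″.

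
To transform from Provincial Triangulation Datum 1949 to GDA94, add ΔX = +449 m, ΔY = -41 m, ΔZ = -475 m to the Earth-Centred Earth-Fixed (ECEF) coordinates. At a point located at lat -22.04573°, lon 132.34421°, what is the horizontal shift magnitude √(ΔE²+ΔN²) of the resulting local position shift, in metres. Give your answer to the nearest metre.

642 m

At φ = -22.04573°, λ = 132.34421°: sin φ = -0.375346, cos φ = 0.926885, sin λ = 0.739112, cos λ = -0.673583.
ΔE = −sin λ·ΔX + cos λ·ΔY = −(0.739112)·(449) + (-0.673583)·(-41) = -304.24 m.
ΔN = −sin φ cos λ·ΔX − sin φ sin λ·ΔY + cos φ·ΔZ = −(-0.375346)(-0.673583)(449) − (-0.375346)(0.739112)(-41) + (0.926885)(-475) = -565.16 m.
Horizontal magnitude = √(ΔE² + ΔN²) = √((-304.24)² + (-565.16)²) = 641.85 m.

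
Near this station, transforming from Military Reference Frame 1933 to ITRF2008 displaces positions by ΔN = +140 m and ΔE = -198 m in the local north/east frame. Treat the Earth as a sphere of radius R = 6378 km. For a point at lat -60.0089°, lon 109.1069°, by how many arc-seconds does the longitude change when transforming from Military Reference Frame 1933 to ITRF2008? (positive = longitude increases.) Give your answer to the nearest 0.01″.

At latitude -60.0089°, cos φ = 0.499865.
One radian of longitude at latitude φ spans R cos φ, so Δλ = ΔE / (R cos φ) = -198.0 / (6378000 × 0.499865) = -6.2105e-05 rad = -12.810″.

Δλ = -12.81″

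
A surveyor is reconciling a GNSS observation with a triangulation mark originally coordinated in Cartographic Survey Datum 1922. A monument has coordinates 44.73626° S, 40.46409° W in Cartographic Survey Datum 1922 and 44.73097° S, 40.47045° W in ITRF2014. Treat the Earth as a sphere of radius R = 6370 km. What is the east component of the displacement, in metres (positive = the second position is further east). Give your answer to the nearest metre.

ΔE = -502 m

Δφ = -44.73097° − -44.73626° = +0.00529°; Δλ = -40.47045° − -40.46409° = -0.00636°.
1° along a meridian = πR/180 = 111177 m.
ΔN = Δφ × 111177 = 588.1 m; ΔE = Δλ × 111177 × cos(-44.73626°) = -0.00636 × 111177 × 0.710354 = -502.3 m.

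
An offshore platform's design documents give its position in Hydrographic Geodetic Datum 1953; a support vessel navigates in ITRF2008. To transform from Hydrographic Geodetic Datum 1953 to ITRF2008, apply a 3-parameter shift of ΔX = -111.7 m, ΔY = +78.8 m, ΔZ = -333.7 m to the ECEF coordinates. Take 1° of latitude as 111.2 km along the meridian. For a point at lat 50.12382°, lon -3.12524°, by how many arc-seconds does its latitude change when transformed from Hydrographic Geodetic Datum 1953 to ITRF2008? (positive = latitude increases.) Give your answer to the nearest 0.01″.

sin φ = 0.767432, cos φ = 0.641131, sin λ = -0.054519, cos λ = 0.998513.
North component: ΔN = −sin φ cos λ·ΔX − sin φ sin λ·ΔY + cos φ·ΔZ = −(0.767432)(0.998513)(-111.7) − (0.767432)(-0.054519)(78.8) + (0.641131)(-333.7) = -125.05 m.
1° of latitude spans 111200 m, so Δφ = -125.05 / 111200 × 3600 = -4.049″.

Δφ = -4.05″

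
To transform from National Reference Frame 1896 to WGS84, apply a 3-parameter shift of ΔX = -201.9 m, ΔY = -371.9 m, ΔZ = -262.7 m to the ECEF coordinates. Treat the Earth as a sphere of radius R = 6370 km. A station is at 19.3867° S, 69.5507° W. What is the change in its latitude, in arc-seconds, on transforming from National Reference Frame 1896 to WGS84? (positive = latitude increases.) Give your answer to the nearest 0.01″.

Δφ = -5.04″

sin φ = -0.331942, cos φ = 0.943300, sin λ = -0.936982, cos λ = 0.349378.
North component: ΔN = −sin φ cos λ·ΔX − sin φ sin λ·ΔY + cos φ·ΔZ = −(-0.331942)(0.349378)(-201.9) − (-0.331942)(-0.936982)(-371.9) + (0.943300)(-262.7) = -155.55 m.
1° of latitude spans πR/180 = 111177 m, so Δφ = -155.55 / 111177 × 3600 = -5.037″.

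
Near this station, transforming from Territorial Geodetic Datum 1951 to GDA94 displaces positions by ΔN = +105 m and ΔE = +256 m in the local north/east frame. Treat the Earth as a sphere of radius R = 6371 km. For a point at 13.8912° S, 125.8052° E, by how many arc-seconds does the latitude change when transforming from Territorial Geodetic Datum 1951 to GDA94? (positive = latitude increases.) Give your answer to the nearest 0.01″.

On a sphere of radius R, 1 rad of latitude = R, so Δφ = ΔN / R = 105.0 / 6371000 = 1.6481e-05 rad = 3.399″.

Δφ = 3.40″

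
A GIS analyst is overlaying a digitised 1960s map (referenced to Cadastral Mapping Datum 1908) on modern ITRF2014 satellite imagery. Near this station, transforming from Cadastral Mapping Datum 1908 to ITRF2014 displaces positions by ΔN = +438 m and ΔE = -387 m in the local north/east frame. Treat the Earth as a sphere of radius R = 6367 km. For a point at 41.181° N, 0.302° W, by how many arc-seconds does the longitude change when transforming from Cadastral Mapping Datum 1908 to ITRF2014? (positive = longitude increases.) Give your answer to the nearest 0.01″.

At latitude 41.181°, cos φ = 0.752633.
One radian of longitude at latitude φ spans R cos φ, so Δλ = ΔE / (R cos φ) = -387.0 / (6367000 × 0.752633) = -8.0759e-05 rad = -16.658″.

Δλ = -16.66″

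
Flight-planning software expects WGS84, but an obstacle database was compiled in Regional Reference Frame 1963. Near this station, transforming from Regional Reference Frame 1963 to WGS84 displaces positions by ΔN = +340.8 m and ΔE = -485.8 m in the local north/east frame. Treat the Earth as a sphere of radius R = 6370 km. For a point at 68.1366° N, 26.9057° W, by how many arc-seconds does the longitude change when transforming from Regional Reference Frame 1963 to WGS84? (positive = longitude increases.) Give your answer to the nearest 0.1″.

At latitude 68.1366°, cos φ = 0.372395.
One radian of longitude at latitude φ spans R cos φ, so Δλ = ΔE / (R cos φ) = -485.8 / (6370000 × 0.372395) = -2.0479e-04 rad = -42.242″.

Δλ = -42.2″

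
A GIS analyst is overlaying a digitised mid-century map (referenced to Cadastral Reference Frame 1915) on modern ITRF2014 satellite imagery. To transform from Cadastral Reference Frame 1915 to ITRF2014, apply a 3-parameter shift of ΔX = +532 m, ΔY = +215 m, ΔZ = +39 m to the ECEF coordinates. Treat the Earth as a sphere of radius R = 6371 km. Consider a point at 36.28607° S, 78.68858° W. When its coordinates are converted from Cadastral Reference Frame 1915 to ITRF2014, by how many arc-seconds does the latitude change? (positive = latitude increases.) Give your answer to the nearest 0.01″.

sin φ = -0.591817, cos φ = 0.806072, sin λ = -0.980576, cos λ = 0.196142.
North component: ΔN = −sin φ cos λ·ΔX − sin φ sin λ·ΔY + cos φ·ΔZ = −(-0.591817)(0.196142)(532) − (-0.591817)(-0.980576)(215) + (0.806072)(39) = -31.58 m.
1° of latitude spans πR/180 = 111195 m, so Δφ = -31.58 / 111195 × 3600 = -1.022″.

Δφ = -1.02″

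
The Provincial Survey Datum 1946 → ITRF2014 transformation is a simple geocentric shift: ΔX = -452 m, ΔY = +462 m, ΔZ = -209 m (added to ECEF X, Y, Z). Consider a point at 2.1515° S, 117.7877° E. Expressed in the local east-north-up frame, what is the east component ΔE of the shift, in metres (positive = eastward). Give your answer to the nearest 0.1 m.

ΔE = 184.5 m

The local east axis at (φ, λ) is (−sin λ, cos λ, 0), so ΔE = −sin(117.7877°)·(-452) + cos(117.7877°)·462 = 184.49 m.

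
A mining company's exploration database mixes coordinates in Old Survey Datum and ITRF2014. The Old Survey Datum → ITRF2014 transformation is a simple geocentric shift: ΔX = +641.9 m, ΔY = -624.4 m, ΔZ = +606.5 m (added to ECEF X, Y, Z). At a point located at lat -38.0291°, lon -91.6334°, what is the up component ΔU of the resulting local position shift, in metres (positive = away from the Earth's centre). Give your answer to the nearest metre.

ΔU = 104 m

At φ = -38.0291°, λ = -91.6334°: sin φ = -0.616062, cos φ = 0.787698, sin λ = -0.999594, cos λ = -0.028504.
ΔU = cos φ cos λ·ΔX + cos φ sin λ·ΔY + sin φ·ΔZ = (0.787698)(-0.028504)(641.9) + (0.787698)(-0.999594)(-624.4) + (-0.616062)(606.5) = 103.58 m.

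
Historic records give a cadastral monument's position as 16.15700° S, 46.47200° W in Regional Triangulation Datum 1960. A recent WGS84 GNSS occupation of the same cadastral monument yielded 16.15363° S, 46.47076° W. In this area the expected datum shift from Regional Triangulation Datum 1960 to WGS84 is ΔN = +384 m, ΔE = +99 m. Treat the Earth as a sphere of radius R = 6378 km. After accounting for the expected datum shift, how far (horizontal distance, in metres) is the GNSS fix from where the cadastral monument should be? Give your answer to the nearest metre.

35 m

Observed coordinate differences: Δφ = +0.00337°, Δλ = +0.00124°.
Converting to metres (1° lat = 111317 m, cos φ = 0.960503): observed ΔN = 375.1 m, observed ΔE = 132.6 m.
Subtracting the expected shift leaves a residual of 375.1 − (384) = -8.9 m north and 132.6 − (99) = 33.6 m east.
Residual distance = √((-8.9)² + 33.6²) = 34.7 m.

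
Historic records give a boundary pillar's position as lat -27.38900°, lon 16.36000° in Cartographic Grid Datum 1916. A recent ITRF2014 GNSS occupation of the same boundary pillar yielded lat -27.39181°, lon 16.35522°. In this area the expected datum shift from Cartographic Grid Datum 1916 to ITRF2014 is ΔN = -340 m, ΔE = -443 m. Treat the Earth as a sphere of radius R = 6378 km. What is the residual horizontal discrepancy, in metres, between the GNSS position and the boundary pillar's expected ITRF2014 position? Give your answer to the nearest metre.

40 m

Observed coordinate differences: Δφ = -0.00281°, Δλ = -0.00478°.
Converting to metres (1° lat = 111317 m, cos φ = 0.887904): observed ΔN = -312.8 m, observed ΔE = -472.4 m.
Subtracting the expected shift leaves a residual of -312.8 − (-340) = 27.2 m north and -472.4 − (-443) = -29.4 m east.
Residual distance = √(27.2² + (-29.4)²) = 40.1 m.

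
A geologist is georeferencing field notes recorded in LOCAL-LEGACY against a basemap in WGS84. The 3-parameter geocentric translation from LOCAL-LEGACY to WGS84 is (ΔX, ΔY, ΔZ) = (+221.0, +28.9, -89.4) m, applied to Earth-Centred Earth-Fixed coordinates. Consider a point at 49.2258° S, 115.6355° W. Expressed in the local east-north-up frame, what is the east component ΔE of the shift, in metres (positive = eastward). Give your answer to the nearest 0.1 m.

The local east axis at (φ, λ) is (−sin λ, cos λ, 0), so ΔE = −sin(-115.6355°)·221.0 + cos(-115.6355°)·28.9 = 186.74 m.

ΔE = 186.7 m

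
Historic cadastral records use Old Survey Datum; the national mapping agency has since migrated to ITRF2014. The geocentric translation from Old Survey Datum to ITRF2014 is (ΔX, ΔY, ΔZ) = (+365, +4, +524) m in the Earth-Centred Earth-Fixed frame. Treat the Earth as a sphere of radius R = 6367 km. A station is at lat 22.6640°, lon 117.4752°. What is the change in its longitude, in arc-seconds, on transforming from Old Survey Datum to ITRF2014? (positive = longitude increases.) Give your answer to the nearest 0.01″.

sin φ = 0.385326, cos φ = 0.922780, sin λ = 0.887211, cos λ = -0.461365.
East component: ΔE = −sin λ·ΔX + cos λ·ΔY = −(0.887211)(365) + (-0.461365)(4) = -325.68 m.
1° of latitude spans πR/180 = 111125 m; at latitude φ, 1° of longitude spans that × cos φ = 102544.1 m, so Δλ = -325.68 / 102544.1 × 3600 = -11.434″.

Δλ = -11.43″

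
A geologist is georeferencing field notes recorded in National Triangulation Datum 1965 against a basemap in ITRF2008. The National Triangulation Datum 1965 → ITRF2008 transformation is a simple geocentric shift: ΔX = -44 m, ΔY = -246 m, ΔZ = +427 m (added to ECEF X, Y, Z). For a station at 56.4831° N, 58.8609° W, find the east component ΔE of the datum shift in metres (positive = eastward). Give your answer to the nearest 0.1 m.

ΔE = -164.9 m

At φ = 56.4831°, λ = -58.8609°: sin φ = 0.833723, cos φ = 0.552183, sin λ = -0.855914, cos λ = 0.517118.
ΔE = −sin λ·ΔX + cos λ·ΔY = −(-0.855914)·(-44) + (0.517118)·(-246) = -164.87 m.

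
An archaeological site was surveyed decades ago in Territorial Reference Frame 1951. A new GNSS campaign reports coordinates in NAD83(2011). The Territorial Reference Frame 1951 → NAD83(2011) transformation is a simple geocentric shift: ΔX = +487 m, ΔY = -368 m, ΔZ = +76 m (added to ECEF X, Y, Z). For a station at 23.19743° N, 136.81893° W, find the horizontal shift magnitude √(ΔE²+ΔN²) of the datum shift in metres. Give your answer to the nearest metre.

At φ = 23.19743°, λ = -136.81893°: sin φ = 0.393901, cos φ = 0.919153, sin λ = -0.684306, cos λ = -0.729195.
ΔE = −sin λ·ΔX + cos λ·ΔY = −(-0.684306)·(487) + (-0.729195)·(-368) = 601.60 m.
ΔN = −sin φ cos λ·ΔX − sin φ sin λ·ΔY + cos φ·ΔZ = −(0.393901)(-0.729195)(487) − (0.393901)(-0.684306)(-368) + (0.919153)(76) = 110.54 m.
Horizontal magnitude = √(ΔE² + ΔN²) = √(601.60² + 110.54²) = 611.67 m.

612 m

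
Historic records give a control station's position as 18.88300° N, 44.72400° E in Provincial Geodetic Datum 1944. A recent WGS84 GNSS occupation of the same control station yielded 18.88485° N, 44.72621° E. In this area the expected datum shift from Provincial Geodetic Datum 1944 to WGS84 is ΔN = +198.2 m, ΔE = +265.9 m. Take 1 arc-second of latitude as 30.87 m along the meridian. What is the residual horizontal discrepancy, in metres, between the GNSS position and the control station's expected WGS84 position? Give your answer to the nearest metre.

Observed coordinate differences: Δφ = +0.00185°, Δλ = +0.00221°.
Converting to metres (1° lat = 111132 m, cos φ = 0.946181): observed ΔN = 205.6 m, observed ΔE = 232.4 m.
Subtracting the expected shift leaves a residual of 205.6 − (198.2) = 7.4 m north and 232.4 − (265.9) = -33.5 m east.
Residual distance = √(7.4² + (-33.5)²) = 34.3 m.

34 m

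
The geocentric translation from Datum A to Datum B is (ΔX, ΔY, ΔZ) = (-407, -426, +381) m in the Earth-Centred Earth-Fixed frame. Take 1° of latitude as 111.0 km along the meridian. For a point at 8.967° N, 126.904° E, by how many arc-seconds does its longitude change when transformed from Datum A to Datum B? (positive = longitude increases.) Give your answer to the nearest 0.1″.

sin φ = 0.155866, cos φ = 0.987778, sin λ = 0.799643, cos λ = -0.600476.
East component: ΔE = −sin λ·ΔX + cos λ·ΔY = −(0.799643)(-407) + (-0.600476)(-426) = 581.26 m.
1° of latitude spans 111000 m; at latitude φ, 1° of longitude spans that × cos φ = 109643.4 m, so Δλ = 581.26 / 109643.4 × 3600 = 19.085″.

Δλ = 19.1″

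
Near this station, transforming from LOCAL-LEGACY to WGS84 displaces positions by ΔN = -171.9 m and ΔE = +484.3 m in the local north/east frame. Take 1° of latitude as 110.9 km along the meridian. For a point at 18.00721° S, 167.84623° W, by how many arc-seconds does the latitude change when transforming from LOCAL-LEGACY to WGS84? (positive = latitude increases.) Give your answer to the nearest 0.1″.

1° of latitude = 110.9 km, so Δφ = -171.9 / 110900 = -0.0015500° = -5.580″.

Δφ = -5.6″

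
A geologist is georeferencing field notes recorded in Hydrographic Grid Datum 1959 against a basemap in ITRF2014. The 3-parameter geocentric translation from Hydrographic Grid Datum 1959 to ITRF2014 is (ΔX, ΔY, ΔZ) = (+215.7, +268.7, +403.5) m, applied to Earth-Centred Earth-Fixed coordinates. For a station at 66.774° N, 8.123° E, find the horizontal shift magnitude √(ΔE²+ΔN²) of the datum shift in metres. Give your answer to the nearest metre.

At φ = 66.774°, λ = 8.123°: sin φ = 0.918956, cos φ = 0.394359, sin λ = 0.141299, cos λ = 0.989967.
ΔE = −sin λ·ΔX + cos λ·ΔY = −(0.141299)·(215.7) + (0.989967)·(268.7) = 235.53 m.
ΔN = −sin φ cos λ·ΔX − sin φ sin λ·ΔY + cos φ·ΔZ = −(0.918956)(0.989967)(215.7) − (0.918956)(0.141299)(268.7) + (0.394359)(403.5) = -72.00 m.
Horizontal magnitude = √(ΔE² + ΔN²) = √(235.53² + (-72.00)²) = 246.28 m.

246 m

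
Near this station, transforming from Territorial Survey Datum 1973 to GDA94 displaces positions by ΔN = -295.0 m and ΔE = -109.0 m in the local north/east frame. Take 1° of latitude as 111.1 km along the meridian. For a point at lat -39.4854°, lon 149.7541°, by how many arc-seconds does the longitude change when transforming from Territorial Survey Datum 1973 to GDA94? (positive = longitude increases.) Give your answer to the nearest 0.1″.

At latitude -39.4854°, cos φ = 0.771787.
1° of longitude at this latitude = 111.1 × cos φ = 85.75 km, so Δλ = -109.0 / 85745.5 = -0.0012712° = -4.576″.

Δλ = -4.6″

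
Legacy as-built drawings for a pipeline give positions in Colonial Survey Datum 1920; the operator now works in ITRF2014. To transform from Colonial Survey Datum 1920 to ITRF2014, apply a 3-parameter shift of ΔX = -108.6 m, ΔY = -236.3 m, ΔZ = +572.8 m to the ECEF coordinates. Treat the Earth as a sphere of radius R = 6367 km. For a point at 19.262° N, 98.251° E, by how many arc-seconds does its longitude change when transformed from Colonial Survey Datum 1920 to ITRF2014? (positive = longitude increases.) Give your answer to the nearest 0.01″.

sin φ = 0.329888, cos φ = 0.944020, sin λ = 0.989649, cos λ = -0.143510.
East component: ΔE = −sin λ·ΔX + cos λ·ΔY = −(0.989649)(-108.6) + (-0.143510)(-236.3) = 141.39 m.
1° of latitude spans πR/180 = 111125 m; at latitude φ, 1° of longitude spans that × cos φ = 104904.3 m, so Δλ = 141.39 / 104904.3 × 3600 = 4.852″.

Δλ = 4.85″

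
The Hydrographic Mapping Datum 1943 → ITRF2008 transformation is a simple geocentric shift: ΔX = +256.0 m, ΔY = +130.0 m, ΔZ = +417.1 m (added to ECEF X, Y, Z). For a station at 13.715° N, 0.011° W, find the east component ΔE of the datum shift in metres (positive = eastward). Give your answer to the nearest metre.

ΔE = 130 m

The local east axis at (φ, λ) is (−sin λ, cos λ, 0), so ΔE = −sin(-0.011°)·256.0 + cos(-0.011°)·130.0 = 130.05 m.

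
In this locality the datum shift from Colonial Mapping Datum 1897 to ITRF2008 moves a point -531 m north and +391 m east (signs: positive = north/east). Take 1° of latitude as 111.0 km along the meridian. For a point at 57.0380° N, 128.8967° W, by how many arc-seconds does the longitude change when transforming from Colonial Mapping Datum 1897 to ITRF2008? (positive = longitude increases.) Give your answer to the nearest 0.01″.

Δλ = 23.31″

At latitude 57.0380°, cos φ = 0.544083.
1° of longitude at this latitude = 111.0 × cos φ = 60.39 km, so Δλ = 391.0 / 60393.2 = 0.0064742° = 23.307″.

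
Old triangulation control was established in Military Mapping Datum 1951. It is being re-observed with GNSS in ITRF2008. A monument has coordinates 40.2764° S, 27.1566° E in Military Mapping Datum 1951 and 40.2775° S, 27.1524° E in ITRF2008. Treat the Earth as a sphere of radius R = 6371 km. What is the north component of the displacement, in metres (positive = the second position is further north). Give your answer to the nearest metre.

Δφ = -40.2775° − -40.2764° = -0.0011°; Δλ = 27.1524° − 27.1566° = -0.0042°.
1° along a meridian = πR/180 = 111195 m.
ΔN = Δφ × 111195 = -122.3 m; ΔE = Δλ × 111195 × cos(-40.2764°) = -0.0042 × 111195 × 0.762935 = -356.3 m.

ΔN = -122 m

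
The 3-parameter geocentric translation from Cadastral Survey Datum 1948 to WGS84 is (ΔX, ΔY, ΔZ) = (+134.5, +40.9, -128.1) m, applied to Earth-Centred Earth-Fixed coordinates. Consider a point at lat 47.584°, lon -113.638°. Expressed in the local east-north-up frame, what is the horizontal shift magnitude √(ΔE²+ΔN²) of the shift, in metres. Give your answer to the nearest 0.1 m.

At φ = 47.584°, λ = -113.638°: sin φ = 0.738267, cos φ = 0.674509, sin λ = -0.916097, cos λ = -0.400957.
ΔE = −sin λ·ΔX + cos λ·ΔY = −(-0.916097)·(134.5) + (-0.400957)·(40.9) = 106.82 m.
ΔN = −sin φ cos λ·ΔX − sin φ sin λ·ΔY + cos φ·ΔZ = −(0.738267)(-0.400957)(134.5) − (0.738267)(-0.916097)(40.9) + (0.674509)(-128.1) = -18.93 m.
Horizontal magnitude = √(ΔE² + ΔN²) = √(106.82² + (-18.93)²) = 108.48 m.

108.5 m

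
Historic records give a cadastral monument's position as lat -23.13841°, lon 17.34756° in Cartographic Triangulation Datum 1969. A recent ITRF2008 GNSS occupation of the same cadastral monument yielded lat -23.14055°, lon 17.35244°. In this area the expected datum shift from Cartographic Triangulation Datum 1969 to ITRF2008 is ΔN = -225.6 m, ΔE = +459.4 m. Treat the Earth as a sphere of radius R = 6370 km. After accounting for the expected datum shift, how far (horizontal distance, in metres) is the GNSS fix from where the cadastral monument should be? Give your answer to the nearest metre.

41 m

Observed coordinate differences: Δφ = -0.00214°, Δλ = +0.00488°.
Converting to metres (1° lat = 111177 m, cos φ = 0.919558): observed ΔN = -237.9 m, observed ΔE = 498.9 m.
Subtracting the expected shift leaves a residual of -237.9 − (-225.6) = -12.3 m north and 498.9 − (459.4) = 39.5 m east.
Residual distance = √((-12.3)² + 39.5²) = 41.4 m.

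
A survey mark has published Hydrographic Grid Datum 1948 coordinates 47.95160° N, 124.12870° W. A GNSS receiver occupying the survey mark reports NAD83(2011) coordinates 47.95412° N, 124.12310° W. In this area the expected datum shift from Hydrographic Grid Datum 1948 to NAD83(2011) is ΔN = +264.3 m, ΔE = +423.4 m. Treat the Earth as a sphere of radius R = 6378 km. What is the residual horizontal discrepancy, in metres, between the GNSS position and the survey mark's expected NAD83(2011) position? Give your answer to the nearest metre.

17 m

Observed coordinate differences: Δφ = +0.00252°, Δλ = +0.00560°.
Converting to metres (1° lat = 111317 m, cos φ = 0.669758): observed ΔN = 280.5 m, observed ΔE = 417.5 m.
Subtracting the expected shift leaves a residual of 280.5 − (264.3) = 16.2 m north and 417.5 − (423.4) = -5.9 m east.
Residual distance = √(16.2² + (-5.9)²) = 17.3 m.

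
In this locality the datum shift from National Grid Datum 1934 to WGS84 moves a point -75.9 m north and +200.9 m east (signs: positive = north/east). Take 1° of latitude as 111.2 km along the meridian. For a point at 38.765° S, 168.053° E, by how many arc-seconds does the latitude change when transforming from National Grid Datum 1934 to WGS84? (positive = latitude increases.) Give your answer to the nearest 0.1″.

1° of latitude = 111.2 km, so Δφ = -75.9 / 111200 = -0.0006826° = -2.457″.

Δφ = -2.5″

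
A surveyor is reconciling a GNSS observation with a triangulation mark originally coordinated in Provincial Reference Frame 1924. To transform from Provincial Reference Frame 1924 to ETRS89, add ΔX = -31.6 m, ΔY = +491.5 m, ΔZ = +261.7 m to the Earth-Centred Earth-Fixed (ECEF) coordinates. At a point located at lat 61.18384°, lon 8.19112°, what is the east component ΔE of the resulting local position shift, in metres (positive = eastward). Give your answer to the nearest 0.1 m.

The local east axis at (φ, λ) is (−sin λ, cos λ, 0), so ΔE = −sin(8.19112°)·(-31.6) + cos(8.19112°)·491.5 = 490.99 m.

ΔE = 491.0 m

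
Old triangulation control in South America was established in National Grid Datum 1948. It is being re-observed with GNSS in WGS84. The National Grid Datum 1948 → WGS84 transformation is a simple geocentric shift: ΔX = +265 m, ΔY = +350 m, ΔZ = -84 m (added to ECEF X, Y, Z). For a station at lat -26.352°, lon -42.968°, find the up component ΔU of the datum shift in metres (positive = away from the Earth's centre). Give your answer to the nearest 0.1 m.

ΔU = -2.7 m

The local up (radial) axis is (cos φ cos λ, cos φ sin λ, sin φ), giving ΔU = 173.759 − 213.767 + 37.286 = -2.72 m.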